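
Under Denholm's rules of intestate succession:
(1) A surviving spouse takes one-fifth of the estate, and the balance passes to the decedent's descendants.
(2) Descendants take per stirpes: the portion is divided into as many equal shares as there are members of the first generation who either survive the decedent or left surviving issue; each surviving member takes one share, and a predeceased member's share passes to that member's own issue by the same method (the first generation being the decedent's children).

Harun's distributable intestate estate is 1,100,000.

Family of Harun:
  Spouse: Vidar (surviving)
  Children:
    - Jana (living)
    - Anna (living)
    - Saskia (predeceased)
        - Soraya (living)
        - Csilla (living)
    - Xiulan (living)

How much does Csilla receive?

Vidar takes one-fifth of 1,100,000 = 220,000. The remaining 880,000 passes to the descendants.
The descendants' portion (880,000) is divided into 4 shares of 220,000: Jana, Anna, and Xiulan each take 220,000; Saskia's 220,000 share passes to Saskia's issue.
Saskia's share (220,000) is divided into 2 shares of 110,000: Soraya and Csilla each take 110,000.

Csilla receives 110,000.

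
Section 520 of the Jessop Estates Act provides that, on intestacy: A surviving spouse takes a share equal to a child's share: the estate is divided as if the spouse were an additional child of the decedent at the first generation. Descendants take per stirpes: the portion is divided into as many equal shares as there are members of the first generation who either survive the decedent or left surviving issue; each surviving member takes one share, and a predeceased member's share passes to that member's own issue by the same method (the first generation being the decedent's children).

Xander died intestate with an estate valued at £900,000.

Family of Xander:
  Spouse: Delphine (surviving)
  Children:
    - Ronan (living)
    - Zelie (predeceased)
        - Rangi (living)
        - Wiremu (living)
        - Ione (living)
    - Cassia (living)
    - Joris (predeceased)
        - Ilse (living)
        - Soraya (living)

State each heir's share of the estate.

The spouse counts as an additional share at the children's level, so there are 5 primary shares of £180,000. Delphine takes one such share (£180,000).
The children's combined portion (£720,000) is divided into 4 shares of £180,000: Ronan and Cassia each take £180,000; Zelie's £180,000 share passes to Zelie's issue; Joris's £180,000 share passes to Joris's issue.
Zelie's share (£180,000) is divided into 3 shares of £60,000: Rangi, Wiremu, and Ione each take £60,000.
Joris's share (£180,000) is divided into 2 shares of £90,000: Ilse and Soraya each take £90,000.

Delphine: £180,000; Ronan: £180,000; Rangi: £60,000; Wiremu: £60,000; Ione: £60,000; Cassia: £180,000; Ilse: £90,000; Soraya: £90,000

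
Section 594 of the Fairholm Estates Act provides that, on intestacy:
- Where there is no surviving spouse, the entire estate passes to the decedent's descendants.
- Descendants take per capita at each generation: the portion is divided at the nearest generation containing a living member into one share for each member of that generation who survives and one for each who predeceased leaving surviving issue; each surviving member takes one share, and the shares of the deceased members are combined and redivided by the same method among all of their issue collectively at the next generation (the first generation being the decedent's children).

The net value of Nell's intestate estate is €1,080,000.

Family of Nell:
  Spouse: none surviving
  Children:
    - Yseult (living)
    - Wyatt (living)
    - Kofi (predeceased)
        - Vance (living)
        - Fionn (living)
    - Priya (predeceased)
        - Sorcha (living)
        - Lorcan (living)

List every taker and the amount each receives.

Yseult: €270,000; Wyatt: €270,000; Vance: €135,000; Fionn: €135,000; Sorcha: €135,000; Lorcan: €135,000

The entire €1,080,000 passes to the descendants.
That amount (€1,080,000) is divided at the children's generation into 4 shares of €270,000. Yseult and Wyatt each take €270,000. The 2 shares of the deceased (Kofi and Priya) are combined into a pool of €540,000.
That pool (€540,000) is divided at the grandchildren's generation equally among Vance, Fionn, Sorcha, and Lorcan: €135,000 each.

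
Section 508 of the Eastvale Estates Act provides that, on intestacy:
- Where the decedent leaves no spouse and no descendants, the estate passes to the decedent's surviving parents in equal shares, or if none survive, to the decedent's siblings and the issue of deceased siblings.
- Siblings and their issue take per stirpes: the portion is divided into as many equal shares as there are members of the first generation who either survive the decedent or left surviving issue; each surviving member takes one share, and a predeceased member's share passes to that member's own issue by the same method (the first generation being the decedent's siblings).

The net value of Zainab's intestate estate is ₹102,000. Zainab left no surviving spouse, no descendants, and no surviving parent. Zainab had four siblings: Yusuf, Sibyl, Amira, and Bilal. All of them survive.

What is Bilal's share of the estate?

Bilal receives ₹25,500.

The entire ₹102,000 passes to the siblings and their issue.
That amount (₹102,000) is divided into 4 shares of ₹25,500: Yusuf, Sibyl, Amira, and Bilal each take ₹25,500.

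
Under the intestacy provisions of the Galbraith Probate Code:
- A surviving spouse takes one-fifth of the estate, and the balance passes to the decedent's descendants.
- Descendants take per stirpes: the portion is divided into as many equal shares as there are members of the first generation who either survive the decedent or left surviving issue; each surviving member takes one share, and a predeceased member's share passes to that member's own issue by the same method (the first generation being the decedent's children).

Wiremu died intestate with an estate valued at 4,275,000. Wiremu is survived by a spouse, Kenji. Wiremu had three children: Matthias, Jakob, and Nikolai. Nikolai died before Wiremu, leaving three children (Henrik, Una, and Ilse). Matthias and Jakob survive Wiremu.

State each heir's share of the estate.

Kenji: 855,000; Matthias: 1,140,000; Jakob: 1,140,000; Henrik: 380,000; Una: 380,000; Ilse: 380,000

Kenji takes one-fifth of 4,275,000 = 855,000. The remaining 3,420,000 passes to the descendants.
The descendants' portion (3,420,000) is divided into 3 shares of 1,140,000: Matthias and Jakob each take 1,140,000; Nikolai's 1,140,000 share passes to Nikolai's issue.
Nikolai's share (1,140,000) is divided into 3 shares of 380,000: Henrik, Una, and Ilse each take 380,000.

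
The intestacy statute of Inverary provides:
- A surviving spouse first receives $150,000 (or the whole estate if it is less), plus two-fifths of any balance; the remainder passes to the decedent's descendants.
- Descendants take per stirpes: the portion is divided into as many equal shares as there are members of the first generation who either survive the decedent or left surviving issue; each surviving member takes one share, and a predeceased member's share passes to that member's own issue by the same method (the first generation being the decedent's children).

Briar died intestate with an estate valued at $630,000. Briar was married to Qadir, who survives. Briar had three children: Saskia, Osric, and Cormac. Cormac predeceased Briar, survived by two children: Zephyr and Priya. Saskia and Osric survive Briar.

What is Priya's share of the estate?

Qadir first takes $150,000, leaving a balance of $480,000. Qadir then takes two-fifths of the balance ($192,000), for a total of $342,000. The remaining $288,000 passes to the descendants.
The descendants' portion ($288,000) is divided into 3 shares of $96,000: Saskia and Osric each take $96,000; Cormac's $96,000 share passes to Cormac's issue.
Cormac's share ($96,000) is divided into 2 shares of $48,000: Zephyr and Priya each take $48,000.

Priya receives $48,000.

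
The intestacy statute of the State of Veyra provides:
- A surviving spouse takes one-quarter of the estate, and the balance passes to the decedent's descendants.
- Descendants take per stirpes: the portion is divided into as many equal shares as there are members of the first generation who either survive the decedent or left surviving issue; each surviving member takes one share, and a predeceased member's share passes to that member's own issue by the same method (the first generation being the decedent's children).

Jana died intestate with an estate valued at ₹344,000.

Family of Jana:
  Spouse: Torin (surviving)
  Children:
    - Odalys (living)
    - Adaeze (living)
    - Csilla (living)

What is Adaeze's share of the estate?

Adaeze receives ₹86,000.

Torin takes one-quarter of ₹344,000 = ₹86,000. The remaining ₹258,000 passes to the descendants.
The descendants' portion (₹258,000) is divided into 3 shares of ₹86,000: Odalys, Adaeze, and Csilla each take ₹86,000.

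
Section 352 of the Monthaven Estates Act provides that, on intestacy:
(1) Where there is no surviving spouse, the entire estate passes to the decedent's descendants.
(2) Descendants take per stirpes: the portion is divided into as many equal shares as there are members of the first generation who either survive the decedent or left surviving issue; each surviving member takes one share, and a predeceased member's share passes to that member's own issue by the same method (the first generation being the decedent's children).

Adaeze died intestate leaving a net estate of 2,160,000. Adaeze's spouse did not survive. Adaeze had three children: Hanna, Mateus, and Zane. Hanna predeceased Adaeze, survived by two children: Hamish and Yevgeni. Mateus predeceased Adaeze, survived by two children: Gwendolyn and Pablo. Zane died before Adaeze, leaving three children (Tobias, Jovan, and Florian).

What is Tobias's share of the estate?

Tobias receives 240,000.

The entire 2,160,000 passes to the descendants.
That amount (2,160,000) is divided into 3 shares of 720,000: Hanna's 720,000 share passes to Hanna's issue; Mateus's 720,000 share passes to Mateus's issue; Zane's 720,000 share passes to Zane's issue.
Hanna's share (720,000) is divided into 2 shares of 360,000: Hamish and Yevgeni each take 360,000.
Mateus's share (720,000) is divided into 2 shares of 360,000: Gwendolyn and Pablo each take 360,000.
Zane's share (720,000) is divided into 3 shares of 240,000: Tobias, Jovan, and Florian each take 240,000.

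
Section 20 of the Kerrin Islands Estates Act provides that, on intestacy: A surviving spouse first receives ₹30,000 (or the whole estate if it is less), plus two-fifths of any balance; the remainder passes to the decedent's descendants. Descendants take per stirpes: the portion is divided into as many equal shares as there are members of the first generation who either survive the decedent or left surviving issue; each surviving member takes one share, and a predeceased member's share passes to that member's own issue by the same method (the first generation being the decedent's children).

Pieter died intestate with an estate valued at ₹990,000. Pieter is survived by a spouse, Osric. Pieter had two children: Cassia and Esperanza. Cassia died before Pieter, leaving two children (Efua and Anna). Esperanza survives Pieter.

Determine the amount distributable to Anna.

Osric first takes ₹30,000, leaving a balance of ₹960,000. Osric then takes two-fifths of the balance (₹384,000), for a total of ₹414,000. The remaining ₹576,000 passes to the descendants.
The descendants' portion (₹576,000) is divided into 2 shares of ₹288,000: Esperanza takes ₹288,000; Cassia's ₹288,000 share passes to Cassia's issue.
Cassia's share (₹288,000) is divided into 2 shares of ₹144,000: Efua and Anna each take ₹144,000.

Anna receives ₹144,000.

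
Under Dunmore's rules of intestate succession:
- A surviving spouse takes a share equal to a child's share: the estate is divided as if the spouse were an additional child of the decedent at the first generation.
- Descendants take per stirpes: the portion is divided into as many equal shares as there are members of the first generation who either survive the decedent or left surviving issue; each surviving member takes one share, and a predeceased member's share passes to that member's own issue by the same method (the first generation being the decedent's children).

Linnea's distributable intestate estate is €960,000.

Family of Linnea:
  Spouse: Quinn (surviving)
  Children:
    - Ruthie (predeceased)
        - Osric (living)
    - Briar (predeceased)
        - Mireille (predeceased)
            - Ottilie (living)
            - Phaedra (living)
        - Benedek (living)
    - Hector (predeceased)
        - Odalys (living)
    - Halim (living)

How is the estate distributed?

The spouse counts as an additional share at the children's level, so there are 5 primary shares of €192,000. Quinn takes one such share (€192,000).
The children's combined portion (€768,000) is divided into 4 shares of €192,000: Halim takes €192,000; Ruthie's €192,000 share passes to Ruthie's issue; Briar's €192,000 share passes to Briar's issue; Hector's €192,000 share passes to Hector's issue.
Ruthie's share (€192,000) passes entirely to Osric.
Briar's share (€192,000) is divided into 2 shares of €96,000: Benedek takes €96,000; Mireille's €96,000 share passes to Mireille's issue.
Mireille's share (€96,000) is divided into 2 shares of €48,000: Ottilie and Phaedra each take €48,000.
Hector's share (€192,000) passes entirely to Odalys.

Quinn: €192,000; Osric: €192,000; Ottilie: €48,000; Phaedra: €48,000; Benedek: €96,000; Odalys: €192,000; Halim: €192,000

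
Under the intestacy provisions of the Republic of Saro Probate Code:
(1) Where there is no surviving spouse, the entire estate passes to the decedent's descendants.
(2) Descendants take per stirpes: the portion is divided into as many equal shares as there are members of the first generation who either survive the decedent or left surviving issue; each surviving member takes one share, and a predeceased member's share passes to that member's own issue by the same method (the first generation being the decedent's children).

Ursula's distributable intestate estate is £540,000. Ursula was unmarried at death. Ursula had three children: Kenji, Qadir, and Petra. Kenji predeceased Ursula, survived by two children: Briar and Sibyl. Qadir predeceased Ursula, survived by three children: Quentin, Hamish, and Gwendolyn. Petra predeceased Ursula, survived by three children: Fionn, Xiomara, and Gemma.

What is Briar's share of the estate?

The entire £540,000 passes to the descendants.
That amount (£540,000) is divided into 3 shares of £180,000: Kenji's £180,000 share passes to Kenji's issue; Qadir's £180,000 share passes to Qadir's issue; Petra's £180,000 share passes to Petra's issue.
Kenji's share (£180,000) is divided into 2 shares of £90,000: Briar and Sibyl each take £90,000.
Qadir's share (£180,000) is divided into 3 shares of £60,000: Quentin, Hamish, and Gwendolyn each take £60,000.
Petra's share (£180,000) is divided into 3 shares of £60,000: Fionn, Xiomara, and Gemma each take £60,000.

Briar receives £90,000.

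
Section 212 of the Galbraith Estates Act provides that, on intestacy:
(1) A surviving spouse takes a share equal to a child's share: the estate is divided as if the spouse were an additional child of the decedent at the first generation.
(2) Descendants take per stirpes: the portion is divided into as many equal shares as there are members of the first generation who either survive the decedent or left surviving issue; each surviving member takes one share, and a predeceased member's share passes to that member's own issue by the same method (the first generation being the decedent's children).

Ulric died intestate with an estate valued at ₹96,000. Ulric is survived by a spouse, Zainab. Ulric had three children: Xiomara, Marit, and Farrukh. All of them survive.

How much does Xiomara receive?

Xiomara receives ₹24,000.

The spouse counts as an additional share at the children's level, so there are 4 primary shares of ₹24,000. Zainab takes one such share (₹24,000).
The children's combined portion (₹72,000) is divided into 3 shares of ₹24,000: Xiomara, Marit, and Farrukh each take ₹24,000.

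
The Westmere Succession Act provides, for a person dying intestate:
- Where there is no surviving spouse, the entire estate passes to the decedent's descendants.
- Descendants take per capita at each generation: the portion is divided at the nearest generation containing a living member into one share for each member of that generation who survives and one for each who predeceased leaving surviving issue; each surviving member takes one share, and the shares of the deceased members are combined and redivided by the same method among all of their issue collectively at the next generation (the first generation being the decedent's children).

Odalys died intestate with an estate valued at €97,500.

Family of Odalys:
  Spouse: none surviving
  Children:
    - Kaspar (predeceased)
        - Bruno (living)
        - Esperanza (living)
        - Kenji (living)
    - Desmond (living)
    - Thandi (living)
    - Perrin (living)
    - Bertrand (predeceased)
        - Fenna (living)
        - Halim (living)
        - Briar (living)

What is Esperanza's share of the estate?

The entire €97,500 passes to the descendants.
That amount (€97,500) is divided at the children's generation into 5 shares of €19,500. Desmond, Thandi, and Perrin each take €19,500. The 2 shares of the deceased (Kaspar and Bertrand) are combined into a pool of €39,000.
That pool (€39,000) is divided at the grandchildren's generation equally among Bruno, Esperanza, Kenji, Fenna, Halim, and Briar: €6,500 each.

Esperanza receives €6,500.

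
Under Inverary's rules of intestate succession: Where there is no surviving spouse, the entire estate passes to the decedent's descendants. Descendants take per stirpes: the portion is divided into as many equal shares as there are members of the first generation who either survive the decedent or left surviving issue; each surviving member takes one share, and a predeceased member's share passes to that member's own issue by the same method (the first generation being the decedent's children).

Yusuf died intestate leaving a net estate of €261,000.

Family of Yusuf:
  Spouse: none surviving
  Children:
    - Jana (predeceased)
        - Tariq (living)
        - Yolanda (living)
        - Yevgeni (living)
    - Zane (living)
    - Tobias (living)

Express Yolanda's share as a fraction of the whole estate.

The entire €261,000 passes to the descendants.
That amount (€261,000) is divided into 3 shares of €87,000: Zane and Tobias each take €87,000; Jana's €87,000 share passes to Jana's issue.
Jana's share (€87,000) is divided into 3 shares of €29,000: Tariq, Yolanda, and Yevgeni each take €29,000.

Yolanda receives 1/9 of the estate.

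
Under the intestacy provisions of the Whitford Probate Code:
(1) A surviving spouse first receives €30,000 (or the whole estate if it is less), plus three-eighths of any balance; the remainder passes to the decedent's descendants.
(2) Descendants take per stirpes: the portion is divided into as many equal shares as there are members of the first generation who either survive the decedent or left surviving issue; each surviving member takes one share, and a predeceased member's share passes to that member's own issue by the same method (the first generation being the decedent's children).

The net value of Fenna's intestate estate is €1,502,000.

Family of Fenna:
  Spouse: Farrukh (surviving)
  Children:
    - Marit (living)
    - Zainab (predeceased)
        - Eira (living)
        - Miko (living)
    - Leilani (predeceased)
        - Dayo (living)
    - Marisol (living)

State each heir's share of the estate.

Farrukh: €582,000; Marit: €230,000; Eira: €115,000; Miko: €115,000; Dayo: €230,000; Marisol: €230,000

Farrukh first takes €30,000, leaving a balance of €1,472,000. Farrukh then takes three-eighths of the balance (€552,000), for a total of €582,000. The remaining €920,000 passes to the descendants.
The descendants' portion (€920,000) is divided into 4 shares of €230,000: Marit and Marisol each take €230,000; Zainab's €230,000 share passes to Zainab's issue; Leilani's €230,000 share passes to Leilani's issue.
Zainab's share (€230,000) is divided into 2 shares of €115,000: Eira and Miko each take €115,000.
Leilani's share (€230,000) passes entirely to Dayo.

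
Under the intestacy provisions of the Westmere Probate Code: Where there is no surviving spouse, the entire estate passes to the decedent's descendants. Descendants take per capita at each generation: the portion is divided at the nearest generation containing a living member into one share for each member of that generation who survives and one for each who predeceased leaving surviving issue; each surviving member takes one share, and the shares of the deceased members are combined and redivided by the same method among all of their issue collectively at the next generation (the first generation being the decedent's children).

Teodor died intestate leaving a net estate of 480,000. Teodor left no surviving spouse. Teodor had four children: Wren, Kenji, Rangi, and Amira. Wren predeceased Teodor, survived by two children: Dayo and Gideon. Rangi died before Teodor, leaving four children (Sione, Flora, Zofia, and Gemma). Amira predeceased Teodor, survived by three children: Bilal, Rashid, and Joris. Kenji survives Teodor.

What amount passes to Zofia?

The entire 480,000 passes to the descendants.
That amount (480,000) is divided at the children's generation into 4 shares of 120,000. Kenji takes 120,000. The 3 shares of the deceased (Wren, Rangi, and Amira) are combined into a pool of 360,000.
That pool (360,000) is divided at the grandchildren's generation equally among Dayo, Gideon, Sione, Flora, Zofia, Gemma, Bilal, Rashid, and Joris: 40,000 each.

Zofia receives 40,000.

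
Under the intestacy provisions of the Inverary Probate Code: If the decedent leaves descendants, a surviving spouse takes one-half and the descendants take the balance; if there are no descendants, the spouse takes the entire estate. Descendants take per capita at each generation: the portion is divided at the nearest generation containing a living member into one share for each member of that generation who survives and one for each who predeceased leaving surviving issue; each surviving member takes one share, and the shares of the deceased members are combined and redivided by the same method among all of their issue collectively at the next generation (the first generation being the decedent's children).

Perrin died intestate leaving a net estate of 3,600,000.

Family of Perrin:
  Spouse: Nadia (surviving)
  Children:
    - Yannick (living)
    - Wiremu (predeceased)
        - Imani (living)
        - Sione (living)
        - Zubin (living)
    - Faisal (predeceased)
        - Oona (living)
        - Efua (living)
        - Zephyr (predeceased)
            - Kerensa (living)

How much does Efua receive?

Nadia takes one-half of 3,600,000 = 1,800,000. The remaining 1,800,000 passes to the descendants.
The descendants' portion (1,800,000) is divided at the children's generation into 3 shares of 600,000. Yannick takes 600,000. The 2 shares of the deceased (Wiremu and Faisal) are combined into a pool of 1,200,000.
That pool (1,200,000) is divided at the grandchildren's generation into 6 shares of 200,000. Imani, Sione, Zubin, Oona, and Efua each take 200,000. The remaining share for the deceased Zephyr (200,000) is carried to the next generation.
That pool (200,000) passes entirely to Kerensa, the sole taker at the great-grandchildren's generation.

Efua receives 200,000.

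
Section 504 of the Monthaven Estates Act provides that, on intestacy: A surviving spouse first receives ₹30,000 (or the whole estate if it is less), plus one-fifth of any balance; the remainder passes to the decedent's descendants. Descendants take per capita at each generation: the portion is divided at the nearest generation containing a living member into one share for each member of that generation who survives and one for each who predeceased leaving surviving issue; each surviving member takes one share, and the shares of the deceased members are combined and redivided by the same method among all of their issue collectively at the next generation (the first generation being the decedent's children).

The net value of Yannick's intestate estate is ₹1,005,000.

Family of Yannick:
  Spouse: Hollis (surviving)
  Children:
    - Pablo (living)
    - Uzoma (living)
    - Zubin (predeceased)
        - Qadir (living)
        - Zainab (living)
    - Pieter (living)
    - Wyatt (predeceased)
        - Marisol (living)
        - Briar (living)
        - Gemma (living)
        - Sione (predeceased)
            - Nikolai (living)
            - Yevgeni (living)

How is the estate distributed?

Hollis first takes ₹30,000, leaving a balance of ₹975,000. Hollis then takes one-fifth of the balance (₹195,000), for a total of ₹225,000. The remaining ₹780,000 passes to the descendants.
The descendants' portion (₹780,000) is divided at the children's generation into 5 shares of ₹156,000. Pablo, Uzoma, and Pieter each take ₹156,000. The 2 shares of the deceased (Zubin and Wyatt) are combined into a pool of ₹312,000.
That pool (₹312,000) is divided at the grandchildren's generation into 6 shares of ₹52,000. Qadir, Zainab, Marisol, Briar, and Gemma each take ₹52,000. The remaining share for the deceased Sione (₹52,000) is carried to the next generation.
That pool (₹52,000) is divided at the great-grandchildren's generation equally among Nikolai and Yevgeni: ₹26,000 each.

Hollis: ₹225,000; Pablo: ₹156,000; Uzoma: ₹156,000; Qadir: ₹52,000; Zainab: ₹52,000; Pieter: ₹156,000; Marisol: ₹52,000; Briar: ₹52,000; Gemma: ₹52,000; Nikolai: ₹26,000; Yevgeni: ₹26,000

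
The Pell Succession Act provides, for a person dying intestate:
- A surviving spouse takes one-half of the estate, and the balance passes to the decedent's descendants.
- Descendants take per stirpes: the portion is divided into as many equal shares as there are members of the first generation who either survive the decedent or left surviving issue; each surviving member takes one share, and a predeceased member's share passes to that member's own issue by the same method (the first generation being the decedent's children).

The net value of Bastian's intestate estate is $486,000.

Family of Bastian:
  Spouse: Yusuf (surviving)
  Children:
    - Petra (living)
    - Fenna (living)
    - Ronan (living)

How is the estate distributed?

Yusuf takes one-half of $486,000 = $243,000. The remaining $243,000 passes to the descendants.
The descendants' portion ($243,000) is divided into 3 shares of $81,000: Petra, Fenna, and Ronan each take $81,000.

Yusuf: $243,000; Petra: $81,000; Fenna: $81,000; Ronan: $81,000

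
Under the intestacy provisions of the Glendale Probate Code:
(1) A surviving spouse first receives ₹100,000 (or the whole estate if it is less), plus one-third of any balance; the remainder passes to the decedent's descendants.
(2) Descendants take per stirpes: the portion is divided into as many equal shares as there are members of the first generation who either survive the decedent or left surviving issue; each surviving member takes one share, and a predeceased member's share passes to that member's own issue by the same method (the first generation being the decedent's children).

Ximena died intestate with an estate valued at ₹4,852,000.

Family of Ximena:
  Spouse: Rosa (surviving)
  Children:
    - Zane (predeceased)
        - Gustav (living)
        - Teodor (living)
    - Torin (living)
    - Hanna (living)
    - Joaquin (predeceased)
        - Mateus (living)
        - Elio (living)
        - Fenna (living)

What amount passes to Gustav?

Rosa first takes ₹100,000, leaving a balance of ₹4,752,000. Rosa then takes one-third of the balance (₹1,584,000), for a total of ₹1,684,000. The remaining ₹3,168,000 passes to the descendants.
The descendants' portion (₹3,168,000) is divided into 4 shares of ₹792,000: Torin and Hanna each take ₹792,000; Zane's ₹792,000 share passes to Zane's issue; Joaquin's ₹792,000 share passes to Joaquin's issue.
Zane's share (₹792,000) is divided into 2 shares of ₹396,000: Gustav and Teodor each take ₹396,000.
Joaquin's share (₹792,000) is divided into 3 shares of ₹264,000: Mateus, Elio, and Fenna each take ₹264,000.

Gustav receives ₹396,000.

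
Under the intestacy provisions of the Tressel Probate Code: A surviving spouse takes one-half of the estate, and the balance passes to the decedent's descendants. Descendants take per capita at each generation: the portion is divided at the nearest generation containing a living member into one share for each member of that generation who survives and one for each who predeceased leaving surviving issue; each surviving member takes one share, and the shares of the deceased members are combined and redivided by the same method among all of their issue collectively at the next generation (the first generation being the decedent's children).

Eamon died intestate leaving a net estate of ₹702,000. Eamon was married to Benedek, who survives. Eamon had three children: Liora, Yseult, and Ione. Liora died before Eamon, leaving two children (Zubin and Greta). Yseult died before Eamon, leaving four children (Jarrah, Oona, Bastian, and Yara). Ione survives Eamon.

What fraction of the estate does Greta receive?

Benedek takes one-half of ₹702,000 = ₹351,000. The remaining ₹351,000 passes to the descendants.
The descendants' portion (₹351,000) is divided at the children's generation into 3 shares of ₹117,000. Ione takes ₹117,000. The 2 shares of the deceased (Liora and Yseult) are combined into a pool of ₹234,000.
That pool (₹234,000) is divided at the grandchildren's generation equally among Zubin, Greta, Jarrah, Oona, Bastian, and Yara: ₹39,000 each.

Greta receives 1/18 of the estate.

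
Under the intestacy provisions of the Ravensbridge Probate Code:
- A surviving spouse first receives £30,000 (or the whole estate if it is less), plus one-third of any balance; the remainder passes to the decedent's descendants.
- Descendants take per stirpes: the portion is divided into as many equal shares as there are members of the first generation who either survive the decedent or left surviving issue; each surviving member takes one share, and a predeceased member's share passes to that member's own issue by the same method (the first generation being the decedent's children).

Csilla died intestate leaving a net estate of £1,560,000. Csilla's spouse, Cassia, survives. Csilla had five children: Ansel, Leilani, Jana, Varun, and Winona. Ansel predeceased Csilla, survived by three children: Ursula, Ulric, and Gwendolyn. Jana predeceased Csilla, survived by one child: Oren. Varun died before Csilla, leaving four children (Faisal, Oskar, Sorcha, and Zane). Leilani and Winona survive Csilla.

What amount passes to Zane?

Zane receives £51,000.

Cassia first takes £30,000, leaving a balance of £1,530,000. Cassia then takes one-third of the balance (£510,000), for a total of £540,000. The remaining £1,020,000 passes to the descendants.
The descendants' portion (£1,020,000) is divided into 5 shares of £204,000: Leilani and Winona each take £204,000; Ansel's £204,000 share passes to Ansel's issue; Jana's £204,000 share passes to Jana's issue; Varun's £204,000 share passes to Varun's issue.
Ansel's share (£204,000) is divided into 3 shares of £68,000: Ursula, Ulric, and Gwendolyn each take £68,000.
Jana's share (£204,000) passes entirely to Oren.
Varun's share (£204,000) is divided into 4 shares of £51,000: Faisal, Oskar, Sorcha, and Zane each take £51,000.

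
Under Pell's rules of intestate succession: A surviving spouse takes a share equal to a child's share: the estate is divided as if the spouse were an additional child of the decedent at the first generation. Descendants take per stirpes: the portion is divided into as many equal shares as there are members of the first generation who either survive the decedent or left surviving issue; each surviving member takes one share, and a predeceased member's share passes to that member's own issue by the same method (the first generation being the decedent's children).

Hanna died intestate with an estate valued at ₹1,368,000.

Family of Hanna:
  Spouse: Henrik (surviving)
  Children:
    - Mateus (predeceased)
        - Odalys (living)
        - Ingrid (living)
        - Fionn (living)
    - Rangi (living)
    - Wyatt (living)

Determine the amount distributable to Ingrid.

The spouse counts as an additional share at the children's level, so there are 4 primary shares of ₹342,000. Henrik takes one such share (₹342,000).
The children's combined portion (₹1,026,000) is divided into 3 shares of ₹342,000: Rangi and Wyatt each take ₹342,000; Mateus's ₹342,000 share passes to Mateus's issue.
Mateus's share (₹342,000) is divided into 3 shares of ₹114,000: Odalys, Ingrid, and Fionn each take ₹114,000.

Ingrid receives ₹114,000.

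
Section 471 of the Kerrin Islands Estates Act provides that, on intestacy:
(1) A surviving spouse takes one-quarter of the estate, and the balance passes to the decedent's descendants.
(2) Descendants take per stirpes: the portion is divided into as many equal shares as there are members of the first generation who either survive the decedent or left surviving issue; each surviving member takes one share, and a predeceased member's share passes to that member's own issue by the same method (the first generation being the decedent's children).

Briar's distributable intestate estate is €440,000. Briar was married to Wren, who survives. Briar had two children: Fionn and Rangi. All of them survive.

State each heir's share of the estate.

Wren takes one-quarter of €440,000 = €110,000. The remaining €330,000 passes to the descendants.
The descendants' portion (€330,000) is divided into 2 shares of €165,000: Fionn and Rangi each take €165,000.

Wren: €110,000; Fionn: €165,000; Rangi: €165,000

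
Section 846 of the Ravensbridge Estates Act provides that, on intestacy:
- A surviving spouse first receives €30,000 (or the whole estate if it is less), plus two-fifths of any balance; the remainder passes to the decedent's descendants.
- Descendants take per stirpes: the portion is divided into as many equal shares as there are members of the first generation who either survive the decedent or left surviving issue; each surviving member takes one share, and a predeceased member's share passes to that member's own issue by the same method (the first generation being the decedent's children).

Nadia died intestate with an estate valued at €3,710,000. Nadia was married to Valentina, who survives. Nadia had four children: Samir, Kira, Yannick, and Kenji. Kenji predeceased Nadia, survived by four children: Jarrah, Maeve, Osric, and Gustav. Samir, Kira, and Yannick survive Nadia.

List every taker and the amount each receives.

Valentina: €1,502,000; Samir: €552,000; Kira: €552,000; Yannick: €552,000; Jarrah: €138,000; Maeve: €138,000; Osric: €138,000; Gustav: €138,000

Valentina first takes €30,000, leaving a balance of €3,680,000. Valentina then takes two-fifths of the balance (€1,472,000), for a total of €1,502,000. The remaining €2,208,000 passes to the descendants.
The descendants' portion (€2,208,000) is divided into 4 shares of €552,000: Samir, Kira, and Yannick each take €552,000; Kenji's €552,000 share passes to Kenji's issue.
Kenji's share (€552,000) is divided into 4 shares of €138,000: Jarrah, Maeve, Osric, and Gustav each take €138,000.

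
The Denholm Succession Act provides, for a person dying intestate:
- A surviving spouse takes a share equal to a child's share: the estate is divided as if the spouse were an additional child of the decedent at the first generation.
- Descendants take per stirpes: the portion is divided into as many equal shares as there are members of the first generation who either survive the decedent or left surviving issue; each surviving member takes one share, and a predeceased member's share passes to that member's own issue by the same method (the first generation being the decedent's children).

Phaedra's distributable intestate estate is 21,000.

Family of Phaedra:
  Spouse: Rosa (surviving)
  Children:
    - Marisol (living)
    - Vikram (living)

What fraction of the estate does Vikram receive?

The spouse counts as an additional share at the children's level, so there are 3 primary shares of 7,000. Rosa takes one such share (7,000).
The children's combined portion (14,000) is divided into 2 shares of 7,000: Marisol and Vikram each take 7,000.

Vikram receives 1/3 of the estate.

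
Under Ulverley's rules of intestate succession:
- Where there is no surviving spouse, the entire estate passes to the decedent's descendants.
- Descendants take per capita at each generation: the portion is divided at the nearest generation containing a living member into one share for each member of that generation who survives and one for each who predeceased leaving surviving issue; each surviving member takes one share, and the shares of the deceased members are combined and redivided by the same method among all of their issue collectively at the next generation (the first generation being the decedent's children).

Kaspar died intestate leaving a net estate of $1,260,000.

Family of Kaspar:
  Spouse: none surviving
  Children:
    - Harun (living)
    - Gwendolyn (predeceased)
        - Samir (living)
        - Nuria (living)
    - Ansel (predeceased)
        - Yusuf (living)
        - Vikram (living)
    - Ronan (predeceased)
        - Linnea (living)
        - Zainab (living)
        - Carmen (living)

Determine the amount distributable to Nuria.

The entire $1,260,000 passes to the descendants.
That amount ($1,260,000) is divided at the children's generation into 4 shares of $315,000. Harun takes $315,000. The 3 shares of the deceased (Gwendolyn, Ansel, and Ronan) are combined into a pool of $945,000.
That pool ($945,000) is divided at the grandchildren's generation equally among Samir, Nuria, Yusuf, Vikram, Linnea, Zainab, and Carmen: $135,000 each.

Nuria receives $135,000.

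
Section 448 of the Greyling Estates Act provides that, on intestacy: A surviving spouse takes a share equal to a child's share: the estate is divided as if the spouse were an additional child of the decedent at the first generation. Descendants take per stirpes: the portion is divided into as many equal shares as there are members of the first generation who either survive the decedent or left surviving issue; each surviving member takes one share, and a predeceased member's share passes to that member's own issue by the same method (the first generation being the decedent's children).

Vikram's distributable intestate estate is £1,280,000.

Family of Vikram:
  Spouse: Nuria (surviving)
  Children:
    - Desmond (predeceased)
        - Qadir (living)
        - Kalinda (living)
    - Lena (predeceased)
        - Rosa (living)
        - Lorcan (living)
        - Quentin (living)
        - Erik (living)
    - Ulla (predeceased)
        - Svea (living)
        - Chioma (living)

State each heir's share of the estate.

The spouse counts as an additional share at the children's level, so there are 4 primary shares of £320,000. Nuria takes one such share (£320,000).
The children's combined portion (£960,000) is divided into 3 shares of £320,000: Desmond's £320,000 share passes to Desmond's issue; Lena's £320,000 share passes to Lena's issue; Ulla's £320,000 share passes to Ulla's issue.
Desmond's share (£320,000) is divided into 2 shares of £160,000: Qadir and Kalinda each take £160,000.
Lena's share (£320,000) is divided into 4 shares of £80,000: Rosa, Lorcan, Quentin, and Erik each take £80,000.
Ulla's share (£320,000) is divided into 2 shares of £160,000: Svea and Chioma each take £160,000.

Nuria: £320,000; Qadir: £160,000; Kalinda: £160,000; Rosa: £80,000; Lorcan: £80,000; Quentin: £80,000; Erik: £80,000; Svea: £160,000; Chioma: £160,000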